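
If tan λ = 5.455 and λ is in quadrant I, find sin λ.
sin λ = 0.9836 (using tan²λ + 1 = sec²λ)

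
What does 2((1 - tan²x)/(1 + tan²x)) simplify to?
2((1 - tan²x)/(1 + tan²x)) = 2(cos(2x)) (using Double angle)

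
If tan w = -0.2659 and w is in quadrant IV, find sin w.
sin w = -0.257 (using tan²w + 1 = sec²w)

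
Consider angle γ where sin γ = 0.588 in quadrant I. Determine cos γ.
cos γ = √(1 - sin²γ) = 0.8089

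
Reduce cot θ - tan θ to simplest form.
cot θ - tan θ = 2 cot(2θ) (using Double angle)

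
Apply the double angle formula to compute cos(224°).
cos(224°) = cos²112° - sin²112° = -0.7193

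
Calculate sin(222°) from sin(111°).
sin(222°) = 2 sin 111° cos 111° = -0.6691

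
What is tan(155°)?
tan(155°) = -0.4663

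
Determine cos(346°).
cos(346°) = 0.9703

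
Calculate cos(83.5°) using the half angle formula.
cos(83.5°) = √((1 + cos 167°)/2) = 0.1132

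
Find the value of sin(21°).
sin(21°) = 0.3584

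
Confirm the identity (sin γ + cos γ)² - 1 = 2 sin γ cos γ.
LHS = sin²γ + 2 sin γ cos γ + cos²γ - 1 = (sin²γ + cos²γ) + 2 sin γ cos γ - 1 = 1 + 2 sin γ cos γ - 1 = 2 sin γ cos γ = RHS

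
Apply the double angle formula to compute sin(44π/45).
sin(44π/45) = 2 sin 22π/45 cos 22π/45 = 0.06976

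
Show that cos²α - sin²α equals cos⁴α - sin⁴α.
RHS = (cos²α - sin²α)(cos²α + sin²α) = (cos²α - sin²α) · 1 = cos²α - sin²α = LHS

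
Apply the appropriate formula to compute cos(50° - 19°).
cos(50° - 19°) = cos 50° cos 19° + sin 50° sin 19° = 0.8572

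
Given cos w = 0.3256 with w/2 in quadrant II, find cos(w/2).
cos(w/2) = ±√((1 + cos w)/2); negative since w/2 ∈ QII, so cos(w/2) = -0.8141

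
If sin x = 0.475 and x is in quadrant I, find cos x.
cos x = 0.88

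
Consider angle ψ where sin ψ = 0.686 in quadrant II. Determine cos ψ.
cos ψ = ±√(1 - sin²ψ) = -0.7276 (negative in QII)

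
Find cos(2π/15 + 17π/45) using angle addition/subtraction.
cos(2π/15 + 17π/45) = cos 2π/15 cos 17π/45 - sin 2π/15 sin 17π/45 = -0.0349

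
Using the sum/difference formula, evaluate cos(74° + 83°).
cos(74° + 83°) = cos 74° cos 83° - sin 74° sin 83° = -0.9205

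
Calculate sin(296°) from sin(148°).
sin(296°) = 2 sin 148° cos 148° = -0.8988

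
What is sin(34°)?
sin(34°) = 0.5592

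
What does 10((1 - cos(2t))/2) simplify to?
10((1 - cos(2t))/2) = 10(sin²t) (using Power reduction)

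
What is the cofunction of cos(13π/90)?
cos(13π/90) = sin(π/2 - 13π/90) = sin(16π/45)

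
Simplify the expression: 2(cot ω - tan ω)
2(cot ω - tan ω) = 2(2 cot(2ω)) (using Double angle)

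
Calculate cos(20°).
cos(20°) = 0.9397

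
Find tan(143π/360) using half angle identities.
tan(143π/360) = sin 143π/180 / (1 + cos 143π/180) = 2.989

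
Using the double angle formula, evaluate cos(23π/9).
cos(23π/9) = cos²23π/18 - sin²23π/18 = -0.1736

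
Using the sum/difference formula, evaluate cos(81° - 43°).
cos(81° - 43°) = cos 81° cos 43° + sin 81° sin 43° = 0.788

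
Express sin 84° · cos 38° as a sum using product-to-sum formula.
sin 84° cos 38° = (1/2)[sin(84°+38°) + sin(84°-38°)]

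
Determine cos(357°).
cos(357°) = 0.9986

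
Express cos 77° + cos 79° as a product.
cos 77° + cos 79° = 2 cos(78°) cos(-1°)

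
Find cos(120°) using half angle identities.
cos(120°) = -√((1 + cos 240°)/2) = -1/2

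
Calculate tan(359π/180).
tan(359π/180) = -0.01746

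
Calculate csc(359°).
csc(359°) = -57.3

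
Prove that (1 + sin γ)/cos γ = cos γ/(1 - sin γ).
LHS = (1 + sin γ)(1 - sin γ) / (cos γ(1 - sin γ)) = (1 - sin²γ) / (cos γ(1 - sin γ)) = cos²γ / (cos γ(1 - sin γ)) = cos γ/(1 - sin γ) = RHS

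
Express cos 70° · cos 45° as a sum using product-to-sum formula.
cos 70° cos 45° = (1/2)[cos(70°-45°) + cos(70°+45°)]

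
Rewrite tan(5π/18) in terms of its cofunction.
tan(5π/18) = cot(π/2 - 5π/18) = cot(2π/9)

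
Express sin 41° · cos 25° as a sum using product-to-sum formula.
sin 41° cos 25° = (1/2)[sin(41°+25°) + sin(41°-25°)]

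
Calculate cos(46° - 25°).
cos(46° - 25°) = cos 46° cos 25° + sin 46° sin 25° = 0.9336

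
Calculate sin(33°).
sin(33°) = 0.5446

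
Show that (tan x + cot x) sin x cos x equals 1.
LHS = (sin x/cos x + cos x/sin x) sin x cos x = ((sin²x + cos²x)/(sin x cos x)) · sin x cos x = sin²x + cos²x = 1 = RHS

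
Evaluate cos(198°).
cos(198°) = -0.9511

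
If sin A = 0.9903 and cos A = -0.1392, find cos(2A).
cos(2A) = cos²A - sin²A = -0.9613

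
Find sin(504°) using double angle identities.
sin(504°) = 2 sin 252° cos 252° = 0.5878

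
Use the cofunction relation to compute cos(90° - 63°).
cos(90° - 63°) = sin(63°) = 0.891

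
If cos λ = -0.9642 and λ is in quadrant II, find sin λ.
sin λ = 0.2652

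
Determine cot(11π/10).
cot(11π/10) = 3.078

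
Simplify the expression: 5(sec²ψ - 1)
5(sec²ψ - 1) = 5(tan²ψ) (using Pythagorean identity)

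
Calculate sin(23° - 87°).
sin(23° - 87°) = sin 23° cos 87° - cos 23° sin 87° = -0.8988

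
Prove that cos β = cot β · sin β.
RHS = (cos β/sin β) · sin β = cos β = LHS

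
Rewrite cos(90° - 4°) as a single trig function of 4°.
cos(90° - 4°) = sin(4°)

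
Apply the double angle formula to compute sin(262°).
sin(262°) = 2 sin 131° cos 131° = -0.9903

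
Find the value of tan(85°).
tan(85°) = 11.43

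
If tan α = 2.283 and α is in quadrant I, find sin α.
sin α = 0.916 (using tan²α + 1 = sec²α)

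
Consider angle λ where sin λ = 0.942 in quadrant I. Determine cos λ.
cos λ = √(1 - sin²λ) = 0.3356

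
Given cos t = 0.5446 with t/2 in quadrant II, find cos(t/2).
cos(t/2) = ±√((1 + cos t)/2); negative since t/2 ∈ QII, so cos(t/2) = -0.8788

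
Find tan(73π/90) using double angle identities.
tan(73π/90) = 2 tan 73π/180 / (1 - tan²73π/180) = -0.6745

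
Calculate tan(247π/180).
tan(247π/180) = 2.356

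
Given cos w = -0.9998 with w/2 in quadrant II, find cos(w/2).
cos(w/2) = ±√((1 + cos w)/2); negative since w/2 ∈ QII, so cos(w/2) = -0.01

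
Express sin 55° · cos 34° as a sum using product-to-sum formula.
sin 55° cos 34° = (1/2)[sin(55°+34°) + sin(55°-34°)]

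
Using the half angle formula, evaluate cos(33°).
cos(33°) = √((1 + cos 66°)/2) = 0.8387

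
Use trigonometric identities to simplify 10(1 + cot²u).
10(1 + cot²u) = 10(csc²u) (using Pythagorean identity)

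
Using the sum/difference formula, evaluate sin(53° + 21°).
sin(53° + 21°) = sin 53° cos 21° + cos 53° sin 21° = 0.9613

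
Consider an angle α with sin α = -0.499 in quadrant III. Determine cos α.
cos α = ±√(1 - sin²α) = -0.8666 (negative in QIII)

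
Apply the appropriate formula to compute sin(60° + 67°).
sin(60° + 67°) = sin 60° cos 67° + cos 60° sin 67° = 0.7986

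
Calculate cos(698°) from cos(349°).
cos(698°) = cos²349° - sin²349° = 0.9272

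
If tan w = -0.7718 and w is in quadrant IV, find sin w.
sin w = -0.611 (using tan²w + 1 = sec²w)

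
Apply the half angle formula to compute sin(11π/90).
sin(11π/90) = √((1 - cos 11π/45)/2) = 0.3746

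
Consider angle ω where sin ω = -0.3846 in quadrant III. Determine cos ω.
cos ω = ±√(1 - sin²ω) = -0.9231 (negative in QIII)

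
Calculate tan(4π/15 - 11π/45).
tan(4π/15 - 11π/45) = (tan 4π/15 - tan 11π/45)/(1 + tan 4π/15 tan 11π/45) = 0.06993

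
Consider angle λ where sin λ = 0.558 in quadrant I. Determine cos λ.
cos λ = √(1 - sin²λ) = 0.8298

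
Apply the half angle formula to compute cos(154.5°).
cos(154.5°) = -√((1 + cos 309°)/2) = -0.9026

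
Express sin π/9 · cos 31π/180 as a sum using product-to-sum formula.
sin π/9 cos 31π/180 = (1/2)[sin(π/9+31π/180) + sin(π/9-31π/180)]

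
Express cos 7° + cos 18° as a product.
cos 7° + cos 18° = 2 cos(12.5°) cos(-5.5°)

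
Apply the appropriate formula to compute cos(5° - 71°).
cos(5° - 71°) = cos 5° cos 71° + sin 5° sin 71° = 0.4067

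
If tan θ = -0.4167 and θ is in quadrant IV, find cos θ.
cos θ = 0.9231 (using tan²θ + 1 = sec²θ)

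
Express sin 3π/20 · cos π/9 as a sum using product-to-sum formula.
sin 3π/20 cos π/9 = (1/2)[sin(3π/20+π/9) + sin(3π/20-π/9)]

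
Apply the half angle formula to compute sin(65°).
sin(65°) = √((1 - cos 130°)/2) = 0.9063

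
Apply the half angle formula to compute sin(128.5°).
sin(128.5°) = √((1 - cos 257°)/2) = 0.7826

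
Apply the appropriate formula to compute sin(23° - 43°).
sin(23° - 43°) = sin 23° cos 43° - cos 23° sin 43° = -0.342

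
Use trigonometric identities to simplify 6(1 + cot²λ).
6(1 + cot²λ) = 6(csc²λ) (using Pythagorean identity)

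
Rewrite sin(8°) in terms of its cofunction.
sin(8°) = cos(90° - 8°) = cos(82°)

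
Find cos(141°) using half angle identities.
cos(141°) = -√((1 + cos 282°)/2) = -0.7771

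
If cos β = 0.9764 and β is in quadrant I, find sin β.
sin β = 0.216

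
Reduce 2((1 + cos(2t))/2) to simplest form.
2((1 + cos(2t))/2) = 2(cos²t) (using Power reduction)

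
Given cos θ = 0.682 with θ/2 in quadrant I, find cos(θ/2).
cos(θ/2) = ±√((1 + cos θ)/2); positive since θ/2 ∈ QI, so cos(θ/2) = 0.9171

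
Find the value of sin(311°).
sin(311°) = -0.7547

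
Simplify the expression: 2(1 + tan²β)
2(1 + tan²β) = 2(sec²β) (using Pythagorean identity)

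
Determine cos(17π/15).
cos(17π/15) = -0.9135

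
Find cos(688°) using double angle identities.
cos(688°) = cos²344° - sin²344° = 0.848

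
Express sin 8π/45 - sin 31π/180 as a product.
sin 8π/45 - sin 31π/180 = 2 cos(7π/40) sin(π/360)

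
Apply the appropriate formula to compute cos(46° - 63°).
cos(46° - 63°) = cos 46° cos 63° + sin 46° sin 63° = 0.9563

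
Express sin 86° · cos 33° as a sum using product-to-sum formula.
sin 86° cos 33° = (1/2)[sin(86°+33°) + sin(86°-33°)]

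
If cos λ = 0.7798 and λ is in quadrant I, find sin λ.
sin λ = 0.626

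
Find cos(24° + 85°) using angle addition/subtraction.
cos(24° + 85°) = cos 24° cos 85° - sin 24° sin 85° = -0.3256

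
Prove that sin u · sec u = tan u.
LHS = sin u · (1/cos u) = sin u/cos u = tan u = RHS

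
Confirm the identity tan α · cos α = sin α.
LHS = (sin α/cos α) · cos α = sin α = RHS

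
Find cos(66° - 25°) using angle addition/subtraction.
cos(66° - 25°) = cos 66° cos 25° + sin 66° sin 25° = 0.7547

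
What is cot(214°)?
cot(214°) = 1.483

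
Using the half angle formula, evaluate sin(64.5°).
sin(64.5°) = √((1 - cos 129°)/2) = 0.9026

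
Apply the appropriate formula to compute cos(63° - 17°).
cos(63° - 17°) = cos 63° cos 17° + sin 63° sin 17° = 0.6947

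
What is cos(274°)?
cos(274°) = 0.06976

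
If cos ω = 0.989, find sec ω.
sec ω = 1/cos ω = 1.011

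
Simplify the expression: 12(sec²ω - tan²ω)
12(sec²ω - tan²ω) = 12 (using Pythagorean identity)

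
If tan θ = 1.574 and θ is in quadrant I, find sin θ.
sin θ = 0.8441 (using tan²θ + 1 = sec²θ)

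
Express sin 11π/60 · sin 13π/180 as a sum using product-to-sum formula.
sin 11π/60 sin 13π/180 = (1/2)[cos(11π/60-13π/180) - cos(11π/60+13π/180)]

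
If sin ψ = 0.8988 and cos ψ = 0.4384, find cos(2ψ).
cos(2ψ) = cos²ψ - sin²ψ = -0.6156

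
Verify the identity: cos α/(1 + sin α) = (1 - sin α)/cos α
RHS = (1 - sin α)(1 + sin α) / (cos α(1 + sin α)) = (1 - sin²α) / (cos α(1 + sin α)) = cos²α / (cos α(1 + sin α)) = cos α/(1 + sin α) = LHS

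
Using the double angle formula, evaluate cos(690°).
cos(690°) = cos²345° - sin²345° = √3/2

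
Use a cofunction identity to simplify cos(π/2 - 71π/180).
cos(π/2 - 71π/180) = sin(71π/180)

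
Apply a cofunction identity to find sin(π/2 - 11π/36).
sin(π/2 - 11π/36) = cos(11π/36) = 0.5736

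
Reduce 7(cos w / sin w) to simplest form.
7(cos w / sin w) = 7(cot w) (using Quotient identity)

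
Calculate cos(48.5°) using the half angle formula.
cos(48.5°) = √((1 + cos 97°)/2) = 0.6626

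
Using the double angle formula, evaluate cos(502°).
cos(502°) = cos²251° - sin²251° = -0.788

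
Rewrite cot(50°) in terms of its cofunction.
cot(50°) = tan(90° - 50°) = tan(40°)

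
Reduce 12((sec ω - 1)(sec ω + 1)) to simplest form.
12((sec ω - 1)(sec ω + 1)) = 12(tan²ω) (using Diff. of squares)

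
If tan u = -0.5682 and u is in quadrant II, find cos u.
cos u = -0.8694 (using tan²u + 1 = sec²u)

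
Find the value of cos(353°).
cos(353°) = 0.9925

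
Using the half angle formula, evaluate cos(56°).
cos(56°) = √((1 + cos 112°)/2) = 0.5592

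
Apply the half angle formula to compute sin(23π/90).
sin(23π/90) = √((1 - cos 23π/45)/2) = 0.7193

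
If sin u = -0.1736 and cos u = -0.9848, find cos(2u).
cos(2u) = cos²u - sin²u = 0.9397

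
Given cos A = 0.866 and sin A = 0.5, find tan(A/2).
tan(A/2) = sin A / (1 + cos A) = 0.268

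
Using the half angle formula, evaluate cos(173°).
cos(173°) = -√((1 + cos 346°)/2) = -0.9925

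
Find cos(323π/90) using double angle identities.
cos(323π/90) = 2cos²323π/180 - 1 = 0.2756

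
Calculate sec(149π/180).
sec(149π/180) = -1.167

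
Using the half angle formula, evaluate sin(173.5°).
sin(173.5°) = √((1 - cos 347°)/2) = 0.1132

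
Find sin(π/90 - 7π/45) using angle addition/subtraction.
sin(π/90 - 7π/45) = sin π/90 cos 7π/45 - cos π/90 sin 7π/45 = -0.4384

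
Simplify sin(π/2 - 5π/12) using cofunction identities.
sin(π/2 - 5π/12) = cos(5π/12)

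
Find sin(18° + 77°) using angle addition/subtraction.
sin(18° + 77°) = sin 18° cos 77° + cos 18° sin 77° = 0.9962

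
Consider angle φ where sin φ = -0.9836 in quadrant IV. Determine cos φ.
cos φ = √(1 - sin²φ) = 0.1804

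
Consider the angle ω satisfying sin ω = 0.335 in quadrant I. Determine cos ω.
cos ω = √(1 - sin²ω) = 0.9422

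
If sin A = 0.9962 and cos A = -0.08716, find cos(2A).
cos(2A) = cos²A - sin²A = -0.9848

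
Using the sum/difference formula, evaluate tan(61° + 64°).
tan(61° + 64°) = (tan 61° + tan 64°)/(1 - tan 61° tan 64°) = -1.428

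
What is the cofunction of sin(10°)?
sin(10°) = cos(90° - 10°) = cos(80°)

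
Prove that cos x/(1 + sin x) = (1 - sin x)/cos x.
RHS = (1 - sin x)(1 + sin x) / (cos x(1 + sin x)) = (1 - sin²x) / (cos x(1 + sin x)) = cos²x / (cos x(1 + sin x)) = cos x/(1 + sin x) = LHS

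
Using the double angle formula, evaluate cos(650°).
cos(650°) = cos²325° - sin²325° = 0.342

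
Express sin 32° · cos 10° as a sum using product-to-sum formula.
sin 32° cos 10° = (1/2)[sin(32°+10°) + sin(32°-10°)]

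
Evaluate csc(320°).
csc(320°) = -1.556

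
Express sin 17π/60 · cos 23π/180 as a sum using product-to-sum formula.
sin 17π/60 cos 23π/180 = (1/2)[sin(17π/60+23π/180) + sin(17π/60-23π/180)]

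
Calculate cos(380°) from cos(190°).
cos(380°) = cos²190° - sin²190° = 0.9397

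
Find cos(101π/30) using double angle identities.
cos(101π/30) = cos²101π/60 - sin²101π/60 = -0.4067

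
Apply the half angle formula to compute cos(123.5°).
cos(123.5°) = -√((1 + cos 247°)/2) = -0.5519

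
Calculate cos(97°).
cos(97°) = -0.1219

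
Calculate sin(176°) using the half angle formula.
sin(176°) = √((1 - cos 352°)/2) = 0.06976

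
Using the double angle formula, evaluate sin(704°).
sin(704°) = 2 sin 352° cos 352° = -0.2756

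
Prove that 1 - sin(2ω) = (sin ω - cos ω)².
RHS = sin²ω - 2 sin ω cos ω + cos²ω = (sin²ω + cos²ω) - 2 sin ω cos ω = 1 - sin(2ω) = LHS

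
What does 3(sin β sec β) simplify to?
3(sin β sec β) = 3(tan β) (using Reciprocal + quotient)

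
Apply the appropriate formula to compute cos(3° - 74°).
cos(3° - 74°) = cos 3° cos 74° + sin 3° sin 74° = 0.3256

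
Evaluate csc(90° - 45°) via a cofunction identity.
csc(90° - 45°) = sec(45°) = √2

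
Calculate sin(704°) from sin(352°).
sin(704°) = 2 sin 352° cos 352° = -0.2756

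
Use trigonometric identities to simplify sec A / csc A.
sec A / csc A = tan A (using Reciprocal identities)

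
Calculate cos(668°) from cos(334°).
cos(668°) = cos²334° - sin²334° = 0.6157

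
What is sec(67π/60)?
sec(67π/60) = -1.071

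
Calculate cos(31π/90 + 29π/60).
cos(31π/90 + 29π/60) = cos 31π/90 cos 29π/60 - sin 31π/90 sin 29π/60 = -0.8572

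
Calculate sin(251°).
sin(251°) = -0.9455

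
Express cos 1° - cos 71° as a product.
cos 1° - cos 71° = -2 sin(36°) sin(-35°)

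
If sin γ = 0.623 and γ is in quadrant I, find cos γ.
cos γ = 0.7822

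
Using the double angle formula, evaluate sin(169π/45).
sin(169π/45) = 2 sin 169π/90 cos 169π/90 = -0.6947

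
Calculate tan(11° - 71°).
tan(11° - 71°) = (tan 11° - tan 71°)/(1 + tan 11° tan 71°) = -√3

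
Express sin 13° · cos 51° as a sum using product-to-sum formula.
sin 13° cos 51° = (1/2)[sin(13°+51°) + sin(13°-51°)]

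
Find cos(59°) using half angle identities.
cos(59°) = √((1 + cos 118°)/2) = 0.515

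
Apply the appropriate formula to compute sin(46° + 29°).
sin(46° + 29°) = sin 46° cos 29° + cos 46° sin 29° = (√6+√2)/4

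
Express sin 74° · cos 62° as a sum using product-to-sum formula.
sin 74° cos 62° = (1/2)[sin(74°+62°) + sin(74°-62°)]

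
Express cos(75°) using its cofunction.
cos(75°) = sin(90° - 75°) = sin(15°)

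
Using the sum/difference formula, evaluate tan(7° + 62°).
tan(7° + 62°) = (tan 7° + tan 62°)/(1 - tan 7° tan 62°) = 2.605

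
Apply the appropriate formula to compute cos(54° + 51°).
cos(54° + 51°) = cos 54° cos 51° - sin 54° sin 51° = -(√6-√2)/4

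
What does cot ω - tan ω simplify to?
cot ω - tan ω = 2 cot(2ω) (using Double angle)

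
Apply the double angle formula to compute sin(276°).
sin(276°) = 2 sin 138° cos 138° = -0.9945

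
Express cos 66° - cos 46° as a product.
cos 66° - cos 46° = -2 sin(56°) sin(10°)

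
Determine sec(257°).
sec(257°) = -4.445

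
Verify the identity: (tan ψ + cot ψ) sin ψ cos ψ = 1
LHS = (sin ψ/cos ψ + cos ψ/sin ψ) sin ψ cos ψ = ((sin²ψ + cos²ψ)/(sin ψ cos ψ)) · sin ψ cos ψ = sin²ψ + cos²ψ = 1 = RHS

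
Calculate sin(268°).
sin(268°) = -0.9994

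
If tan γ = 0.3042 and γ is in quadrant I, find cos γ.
cos γ = 0.9567 (using tan²γ + 1 = sec²γ)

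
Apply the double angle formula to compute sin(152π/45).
sin(152π/45) = 2 sin 76π/45 cos 76π/45 = -0.9272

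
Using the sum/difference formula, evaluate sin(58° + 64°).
sin(58° + 64°) = sin 58° cos 64° + cos 58° sin 64° = 0.848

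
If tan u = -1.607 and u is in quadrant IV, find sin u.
sin u = -0.849 (using tan²u + 1 = sec²u)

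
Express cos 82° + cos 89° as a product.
cos 82° + cos 89° = 2 cos(85.5°) cos(-3.5°)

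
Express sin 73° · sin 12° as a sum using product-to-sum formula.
sin 73° sin 12° = (1/2)[cos(73°-12°) - cos(73°+12°)]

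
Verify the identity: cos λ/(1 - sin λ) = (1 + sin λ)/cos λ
RHS = (1 + sin λ)(1 - sin λ) / (cos λ(1 - sin λ)) = (1 - sin²λ) / (cos λ(1 - sin λ)) = cos²λ / (cos λ(1 - sin λ)) = cos λ/(1 - sin λ) = LHS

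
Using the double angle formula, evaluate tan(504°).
tan(504°) = 2 tan 252° / (1 - tan²252°) = -0.7265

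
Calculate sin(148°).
sin(148°) = 0.5299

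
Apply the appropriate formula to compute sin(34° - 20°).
sin(34° - 20°) = sin 34° cos 20° - cos 34° sin 20° = 0.2419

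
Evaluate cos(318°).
cos(318°) = 0.7431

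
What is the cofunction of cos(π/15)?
cos(π/15) = sin(π/2 - π/15) = sin(13π/30)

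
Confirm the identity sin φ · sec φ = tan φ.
LHS = sin φ · (1/cos φ) = sin φ/cos φ = tan φ = RHS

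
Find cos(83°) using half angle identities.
cos(83°) = √((1 + cos 166°)/2) = 0.1219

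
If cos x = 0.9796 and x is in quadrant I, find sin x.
sin x = 0.201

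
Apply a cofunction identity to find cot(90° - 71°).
cot(90° - 71°) = tan(71°) = 2.904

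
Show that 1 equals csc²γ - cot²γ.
RHS = 1/sin²γ - cos²γ/sin²γ = (1 - cos²γ)/sin²γ = sin²γ/sin²γ = 1 = LHS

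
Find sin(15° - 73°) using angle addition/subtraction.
sin(15° - 73°) = sin 15° cos 73° - cos 15° sin 73° = -0.848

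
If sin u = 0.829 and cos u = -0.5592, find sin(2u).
sin(2u) = 2 sin u cos u = -0.9272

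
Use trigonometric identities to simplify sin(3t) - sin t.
sin(3t) - sin t = 2 cos(2t) sin t (using Sum-to-product)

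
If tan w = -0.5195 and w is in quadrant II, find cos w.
cos w = -0.8874 (using tan²w + 1 = sec²w)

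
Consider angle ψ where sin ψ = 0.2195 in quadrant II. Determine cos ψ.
cos ψ = ±√(1 - sin²ψ) = -0.9756 (negative in QII)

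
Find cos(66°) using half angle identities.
cos(66°) = √((1 + cos 132°)/2) = 0.4067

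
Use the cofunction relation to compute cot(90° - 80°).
cot(90° - 80°) = tan(80°) = 5.671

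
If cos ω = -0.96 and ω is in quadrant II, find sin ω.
sin ω = 0.28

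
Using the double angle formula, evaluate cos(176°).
cos(176°) = cos²88° - sin²88° = -0.9976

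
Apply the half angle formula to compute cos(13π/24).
cos(13π/24) = -√((1 + cos 13π/12)/2) = -0.1305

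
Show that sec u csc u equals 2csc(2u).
RHS = 2/sin(2u) = 2/(2 sin u cos u) = 1/(sin u cos u) = (1/cos u)(1/sin u) = sec u csc u = LHS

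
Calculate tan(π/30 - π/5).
tan(π/30 - π/5) = (tan π/30 - tan π/5)/(1 + tan π/30 tan π/5) = -√3/3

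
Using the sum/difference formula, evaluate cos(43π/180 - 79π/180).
cos(43π/180 - 79π/180) = cos 43π/180 cos 79π/180 + sin 43π/180 sin 79π/180 = 0.809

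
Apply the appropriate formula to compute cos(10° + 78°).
cos(10° + 78°) = cos 10° cos 78° - sin 10° sin 78° = 0.0349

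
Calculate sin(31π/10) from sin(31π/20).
sin(31π/10) = 2 sin 31π/20 cos 31π/20 = -0.309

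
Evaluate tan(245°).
tan(245°) = 2.145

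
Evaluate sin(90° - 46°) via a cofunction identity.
sin(90° - 46°) = cos(46°) = 0.6947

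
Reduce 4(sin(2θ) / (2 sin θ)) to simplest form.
4(sin(2θ) / (2 sin θ)) = 4(cos θ) (using Double angle)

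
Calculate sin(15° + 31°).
sin(15° + 31°) = sin 15° cos 31° + cos 15° sin 31° = 0.7193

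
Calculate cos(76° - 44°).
cos(76° - 44°) = cos 76° cos 44° + sin 76° sin 44° = 0.848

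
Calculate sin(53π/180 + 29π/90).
sin(53π/180 + 29π/90) = sin 53π/180 cos 29π/90 + cos 53π/180 sin 29π/90 = 0.9336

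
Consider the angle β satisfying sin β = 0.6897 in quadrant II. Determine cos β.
cos β = ±√(1 - sin²β) = -0.7241 (negative in QII)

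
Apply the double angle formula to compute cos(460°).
cos(460°) = 2cos²230° - 1 = -0.1736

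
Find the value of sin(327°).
sin(327°) = -0.5446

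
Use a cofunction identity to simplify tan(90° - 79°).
tan(90° - 79°) = cot(79°)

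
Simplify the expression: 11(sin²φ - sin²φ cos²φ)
11(sin²φ - sin²φ cos²φ) = 11(sin⁴φ) (using Factoring)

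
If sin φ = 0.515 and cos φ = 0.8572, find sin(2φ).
sin(2φ) = 2 sin φ cos φ = 0.8829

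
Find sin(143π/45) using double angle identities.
sin(143π/45) = 2 sin 143π/90 cos 143π/90 = -0.5299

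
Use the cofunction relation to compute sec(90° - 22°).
sec(90° - 22°) = csc(22°) = 2.669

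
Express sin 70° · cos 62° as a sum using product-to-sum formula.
sin 70° cos 62° = (1/2)[sin(70°+62°) + sin(70°-62°)]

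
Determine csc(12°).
csc(12°) = 4.81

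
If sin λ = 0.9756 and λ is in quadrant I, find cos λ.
cos λ = 0.2196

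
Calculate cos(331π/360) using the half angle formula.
cos(331π/360) = -√((1 + cos 331π/180)/2) = -0.9681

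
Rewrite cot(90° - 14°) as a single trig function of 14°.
cot(90° - 14°) = tan(14°)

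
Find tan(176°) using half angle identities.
tan(176°) = sin 352° / (1 + cos 352°) = -0.06993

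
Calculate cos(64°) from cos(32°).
cos(64°) = cos²32° - sin²32° = 0.4384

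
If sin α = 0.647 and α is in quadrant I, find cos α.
cos α = 0.7625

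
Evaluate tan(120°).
tan(120°) = -√3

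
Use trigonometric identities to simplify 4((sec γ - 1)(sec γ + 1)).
4((sec γ - 1)(sec γ + 1)) = 4(tan²γ) (using Diff. of squares)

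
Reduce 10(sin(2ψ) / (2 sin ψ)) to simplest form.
10(sin(2ψ) / (2 sin ψ)) = 10(cos ψ) (using Double angle)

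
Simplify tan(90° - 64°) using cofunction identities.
tan(90° - 64°) = cot(64°)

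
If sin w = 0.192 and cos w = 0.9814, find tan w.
tan w = sin w / cos w = 0.1956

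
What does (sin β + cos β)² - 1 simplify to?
(sin β + cos β)² - 1 = sin(2β) (using Pythagorean + double angle)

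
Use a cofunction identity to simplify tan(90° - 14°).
tan(90° - 14°) = cot(14°)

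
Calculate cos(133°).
cos(133°) = -0.682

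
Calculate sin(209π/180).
sin(209π/180) = -0.4848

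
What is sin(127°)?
sin(127°) = 0.7986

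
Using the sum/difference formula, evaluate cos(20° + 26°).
cos(20° + 26°) = cos 20° cos 26° - sin 20° sin 26° = 0.6947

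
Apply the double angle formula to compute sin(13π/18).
sin(13π/18) = 2 sin 13π/36 cos 13π/36 = 0.766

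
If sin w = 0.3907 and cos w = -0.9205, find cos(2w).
cos(2w) = cos²w - sin²w = 0.6947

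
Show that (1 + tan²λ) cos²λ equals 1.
LHS = sec²λ · cos²λ = (1/cos²λ) · cos²λ = 1 = RHS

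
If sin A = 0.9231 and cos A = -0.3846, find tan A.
tan A = sin A / cos A = -2.4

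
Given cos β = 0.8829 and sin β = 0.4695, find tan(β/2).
tan(β/2) = sin β / (1 + cos β) = 0.2493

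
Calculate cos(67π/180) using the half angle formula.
cos(67π/180) = √((1 + cos 67π/90)/2) = 0.3907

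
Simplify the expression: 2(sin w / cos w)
2(sin w / cos w) = 2(tan w) (using Quotient identity)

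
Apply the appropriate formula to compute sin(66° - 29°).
sin(66° - 29°) = sin 66° cos 29° - cos 66° sin 29° = 0.6018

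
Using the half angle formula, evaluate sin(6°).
sin(6°) = √((1 - cos 12°)/2) = 0.1045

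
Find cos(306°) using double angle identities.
cos(306°) = cos²153° - sin²153° = 0.5878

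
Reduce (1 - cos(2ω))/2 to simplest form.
(1 - cos(2ω))/2 = sin²ω (using Power reduction)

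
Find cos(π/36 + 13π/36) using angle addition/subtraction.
cos(π/36 + 13π/36) = cos π/36 cos 13π/36 - sin π/36 sin 13π/36 = 0.342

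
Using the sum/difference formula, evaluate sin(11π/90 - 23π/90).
sin(11π/90 - 23π/90) = sin 11π/90 cos 23π/90 - cos 11π/90 sin 23π/90 = -0.4067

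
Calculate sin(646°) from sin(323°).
sin(646°) = 2 sin 323° cos 323° = -0.9613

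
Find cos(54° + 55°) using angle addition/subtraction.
cos(54° + 55°) = cos 54° cos 55° - sin 54° sin 55° = -0.3256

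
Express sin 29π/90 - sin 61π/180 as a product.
sin 29π/90 - sin 61π/180 = 2 cos(119π/360) sin(-π/120)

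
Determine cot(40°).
cot(40°) = 1.192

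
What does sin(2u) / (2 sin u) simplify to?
sin(2u) / (2 sin u) = cos u (using Double angle)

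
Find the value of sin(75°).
sin(75°) = (√6+√2)/4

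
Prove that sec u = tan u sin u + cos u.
RHS = sin²u/cos u + cos u = (sin²u + cos²u)/cos u = 1/cos u = sec u = LHS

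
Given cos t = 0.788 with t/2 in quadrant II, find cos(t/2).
cos(t/2) = ±√((1 + cos t)/2); negative since t/2 ∈ QII, so cos(t/2) = -0.9455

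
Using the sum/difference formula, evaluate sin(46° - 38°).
sin(46° - 38°) = sin 46° cos 38° - cos 46° sin 38° = 0.1392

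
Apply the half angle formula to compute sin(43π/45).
sin(43π/45) = √((1 - cos 86π/45)/2) = 0.1392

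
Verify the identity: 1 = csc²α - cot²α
RHS = 1/sin²α - cos²α/sin²α = (1 - cos²α)/sin²α = sin²α/sin²α = 1 = LHS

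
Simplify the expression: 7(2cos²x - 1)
7(2cos²x - 1) = 7(cos(2x)) (using Double angle)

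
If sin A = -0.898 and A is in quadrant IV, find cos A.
cos A = 0.44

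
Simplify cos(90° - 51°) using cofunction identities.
cos(90° - 51°) = sin(51°)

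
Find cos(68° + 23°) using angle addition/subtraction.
cos(68° + 23°) = cos 68° cos 23° - sin 68° sin 23° = -0.01745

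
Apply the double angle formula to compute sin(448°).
sin(448°) = 2 sin 224° cos 224° = 0.9994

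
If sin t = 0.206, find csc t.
csc t = 1/sin t = 4.854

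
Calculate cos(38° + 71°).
cos(38° + 71°) = cos 38° cos 71° - sin 38° sin 71° = -0.3256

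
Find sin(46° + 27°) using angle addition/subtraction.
sin(46° + 27°) = sin 46° cos 27° + cos 46° sin 27° = 0.9563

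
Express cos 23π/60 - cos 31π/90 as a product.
cos 23π/60 - cos 31π/90 = -2 sin(131π/360) sin(7π/360)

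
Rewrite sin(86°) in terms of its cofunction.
sin(86°) = cos(90° - 86°) = cos(4°)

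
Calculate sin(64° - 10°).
sin(64° - 10°) = sin 64° cos 10° - cos 64° sin 10° = 0.809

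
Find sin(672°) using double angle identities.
sin(672°) = 2 sin 336° cos 336° = -0.7431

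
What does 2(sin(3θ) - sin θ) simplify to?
2(sin(3θ) - sin θ) = 2(2 cos(2θ) sin θ) (using Sum-to-product)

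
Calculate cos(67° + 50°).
cos(67° + 50°) = cos 67° cos 50° - sin 67° sin 50° = -0.454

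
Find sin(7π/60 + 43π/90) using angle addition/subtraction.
sin(7π/60 + 43π/90) = sin 7π/60 cos 43π/90 + cos 7π/60 sin 43π/90 = 0.9563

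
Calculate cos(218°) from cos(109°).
cos(218°) = cos²109° - sin²109° = -0.788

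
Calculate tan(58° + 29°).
tan(58° + 29°) = (tan 58° + tan 29°)/(1 - tan 58° tan 29°) = 19.08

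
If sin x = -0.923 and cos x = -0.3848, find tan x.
tan x = sin x / cos x = 2.399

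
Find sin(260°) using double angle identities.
sin(260°) = 2 sin 130° cos 130° = -0.9848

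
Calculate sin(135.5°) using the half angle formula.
sin(135.5°) = √((1 - cos 271°)/2) = 0.7009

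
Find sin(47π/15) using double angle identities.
sin(47π/15) = 2 sin 47π/30 cos 47π/30 = -0.4067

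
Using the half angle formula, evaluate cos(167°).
cos(167°) = -√((1 + cos 334°)/2) = -0.9744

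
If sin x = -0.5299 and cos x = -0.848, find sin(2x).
sin(2x) = 2 sin x cos x = 0.8987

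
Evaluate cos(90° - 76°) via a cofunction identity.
cos(90° - 76°) = sin(76°) = 0.9703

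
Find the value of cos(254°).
cos(254°) = -0.2756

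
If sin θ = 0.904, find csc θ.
csc θ = 1/sin θ = 1.106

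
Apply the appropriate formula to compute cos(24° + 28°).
cos(24° + 28°) = cos 24° cos 28° - sin 24° sin 28° = 0.6157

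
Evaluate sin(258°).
sin(258°) = -0.9781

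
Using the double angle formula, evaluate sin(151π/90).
sin(151π/90) = 2 sin 151π/180 cos 151π/180 = -0.848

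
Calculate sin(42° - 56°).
sin(42° - 56°) = sin 42° cos 56° - cos 42° sin 56° = -0.2419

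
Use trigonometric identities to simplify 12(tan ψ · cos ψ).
12(tan ψ · cos ψ) = 12(sin ψ) (using Quotient identity)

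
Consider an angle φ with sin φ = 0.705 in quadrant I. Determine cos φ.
cos φ = √(1 - sin²φ) = 0.7092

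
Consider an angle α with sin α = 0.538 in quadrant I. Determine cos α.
cos α = √(1 - sin²α) = 0.8429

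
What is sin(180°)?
sin(180°) = 0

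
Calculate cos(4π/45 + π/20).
cos(4π/45 + π/20) = cos 4π/45 cos π/20 - sin 4π/45 sin π/20 = 0.9063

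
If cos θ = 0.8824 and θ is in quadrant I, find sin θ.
sin θ = 0.4705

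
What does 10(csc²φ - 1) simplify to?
10(csc²φ - 1) = 10(cot²φ) (using Pythagorean identity)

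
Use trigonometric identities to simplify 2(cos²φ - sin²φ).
2(cos²φ - sin²φ) = 2(cos(2φ)) (using Double angle)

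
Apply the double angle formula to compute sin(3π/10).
sin(3π/10) = 2 sin 3π/20 cos 3π/20 = 0.809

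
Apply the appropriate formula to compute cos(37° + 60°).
cos(37° + 60°) = cos 37° cos 60° - sin 37° sin 60° = -0.1219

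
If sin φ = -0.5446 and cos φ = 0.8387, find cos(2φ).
cos(2φ) = cos²φ - sin²φ = 0.4068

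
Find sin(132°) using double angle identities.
sin(132°) = 2 sin 66° cos 66° = 0.7431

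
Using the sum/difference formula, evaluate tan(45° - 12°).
tan(45° - 12°) = (tan 45° - tan 12°)/(1 + tan 45° tan 12°) = 0.6494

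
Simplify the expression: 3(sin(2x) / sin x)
3(sin(2x) / sin x) = 3(2 cos x) (using Double angle)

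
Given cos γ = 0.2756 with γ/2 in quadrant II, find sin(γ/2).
sin(γ/2) = ±√((1 - cos γ)/2); positive since γ/2 ∈ QII, so sin(γ/2) = 0.6018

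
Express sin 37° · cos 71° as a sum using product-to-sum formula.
sin 37° cos 71° = (1/2)[sin(37°+71°) + sin(37°-71°)]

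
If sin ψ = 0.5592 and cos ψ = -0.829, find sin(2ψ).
sin(2ψ) = 2 sin ψ cos ψ = -0.9272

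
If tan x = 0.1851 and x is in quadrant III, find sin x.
sin x = -0.182 (using tan²x + 1 = sec²x)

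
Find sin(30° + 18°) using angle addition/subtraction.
sin(30° + 18°) = sin 30° cos 18° + cos 30° sin 18° = 0.7431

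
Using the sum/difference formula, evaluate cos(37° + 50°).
cos(37° + 50°) = cos 37° cos 50° - sin 37° sin 50° = 0.05234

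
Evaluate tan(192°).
tan(192°) = 0.2126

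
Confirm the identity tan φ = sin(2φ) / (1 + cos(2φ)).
RHS = 2 sin φ cos φ / (2cos²φ) = sin φ/cos φ = tan φ = LHS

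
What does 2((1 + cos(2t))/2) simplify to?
2((1 + cos(2t))/2) = 2(cos²t) (using Power reduction)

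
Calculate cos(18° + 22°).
cos(18° + 22°) = cos 18° cos 22° - sin 18° sin 22° = 0.766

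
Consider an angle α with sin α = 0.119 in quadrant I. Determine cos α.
cos α = √(1 - sin²α) = 0.9929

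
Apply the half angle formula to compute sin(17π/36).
sin(17π/36) = √((1 - cos 17π/18)/2) = 0.9962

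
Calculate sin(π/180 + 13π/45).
sin(π/180 + 13π/45) = sin π/180 cos 13π/45 + cos π/180 sin 13π/45 = 0.7986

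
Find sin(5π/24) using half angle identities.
sin(5π/24) = √((1 - cos 5π/12)/2) = 0.6088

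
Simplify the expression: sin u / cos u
sin u / cos u = tan u (using Quotient identity)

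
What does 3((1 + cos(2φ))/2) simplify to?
3((1 + cos(2φ))/2) = 3(cos²φ) (using Power reduction)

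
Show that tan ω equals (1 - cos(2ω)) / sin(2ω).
RHS = 2sin²ω / (2 sin ω cos ω) = sin ω/cos ω = tan ω = LHS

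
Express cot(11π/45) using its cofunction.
cot(11π/45) = tan(π/2 - 11π/45) = tan(23π/90)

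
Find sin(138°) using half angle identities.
sin(138°) = √((1 - cos 276°)/2) = 0.6691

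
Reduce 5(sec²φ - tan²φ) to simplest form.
5(sec²φ - tan²φ) = 5 (using Pythagorean identity)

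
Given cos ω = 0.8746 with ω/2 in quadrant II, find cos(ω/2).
cos(ω/2) = ±√((1 + cos ω)/2); negative since ω/2 ∈ QII, so cos(ω/2) = -0.9681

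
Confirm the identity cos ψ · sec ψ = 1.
LHS = cos ψ · (1/cos ψ) = 1 = RHS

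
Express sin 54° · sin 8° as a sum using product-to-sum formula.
sin 54° sin 8° = (1/2)[cos(54°-8°) - cos(54°+8°)]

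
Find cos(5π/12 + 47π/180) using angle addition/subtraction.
cos(5π/12 + 47π/180) = cos 5π/12 cos 47π/180 - sin 5π/12 sin 47π/180 = -0.5299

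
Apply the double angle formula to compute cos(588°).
cos(588°) = cos²294° - sin²294° = -0.6691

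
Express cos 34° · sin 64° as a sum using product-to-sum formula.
cos 34° sin 64° = (1/2)[sin(34°+64°) - sin(34°-64°)]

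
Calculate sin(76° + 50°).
sin(76° + 50°) = sin 76° cos 50° + cos 76° sin 50° = 0.809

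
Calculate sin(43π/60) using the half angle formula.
sin(43π/60) = √((1 - cos 43π/30)/2) = 0.7771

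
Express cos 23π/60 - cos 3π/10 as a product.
cos 23π/60 - cos 3π/10 = -2 sin(41π/120) sin(π/24)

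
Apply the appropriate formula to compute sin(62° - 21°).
sin(62° - 21°) = sin 62° cos 21° - cos 62° sin 21° = 0.6561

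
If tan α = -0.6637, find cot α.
cot α = 1/tan α = -1.507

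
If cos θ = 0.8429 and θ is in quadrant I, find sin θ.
sin θ = 0.5381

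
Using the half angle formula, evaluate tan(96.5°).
tan(96.5°) = sin 193° / (1 + cos 193°) = -8.777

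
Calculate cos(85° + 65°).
cos(85° + 65°) = cos 85° cos 65° - sin 85° sin 65° = -√3/2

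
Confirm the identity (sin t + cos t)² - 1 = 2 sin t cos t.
LHS = sin²t + 2 sin t cos t + cos²t - 1 = (sin²t + cos²t) + 2 sin t cos t - 1 = 1 + 2 sin t cos t - 1 = 2 sin t cos t = RHS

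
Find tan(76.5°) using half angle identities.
tan(76.5°) = sin 153° / (1 + cos 153°) = 4.165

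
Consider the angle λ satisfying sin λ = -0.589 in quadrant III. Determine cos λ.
cos λ = ±√(1 - sin²λ) = -0.8081 (negative in QIII)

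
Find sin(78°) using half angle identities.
sin(78°) = √((1 - cos 156°)/2) = 0.9781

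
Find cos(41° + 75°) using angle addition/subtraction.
cos(41° + 75°) = cos 41° cos 75° - sin 41° sin 75° = -0.4384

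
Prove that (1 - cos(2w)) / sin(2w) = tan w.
LHS = 2sin²w / (2 sin w cos w) = sin w/cos w = tan w = RHS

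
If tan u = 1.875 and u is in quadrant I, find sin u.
sin u = 0.8824 (using tan²u + 1 = sec²u)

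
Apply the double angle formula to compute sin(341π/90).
sin(341π/90) = 2 sin 341π/180 cos 341π/180 = -0.6157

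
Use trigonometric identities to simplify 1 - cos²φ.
1 - cos²φ = sin²φ (using Pythagorean identity)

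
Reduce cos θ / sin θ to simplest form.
cos θ / sin θ = cot θ (using Quotient identity)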